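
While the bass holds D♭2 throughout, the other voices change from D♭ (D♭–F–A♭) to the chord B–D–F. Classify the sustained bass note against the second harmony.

The harmony at that moment is B diminished triad (B, D, F); D♭2 is not a chord tone.
It is held over (the same pitch as the preceding D♭2) and then sustained as the same pitch into the next harmony.
Sustained through a change of harmony — a pedal tone.

Pedal tone (pedal point).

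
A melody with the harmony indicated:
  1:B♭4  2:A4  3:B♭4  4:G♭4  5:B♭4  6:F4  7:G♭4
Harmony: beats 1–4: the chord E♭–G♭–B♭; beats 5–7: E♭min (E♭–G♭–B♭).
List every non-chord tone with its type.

The harmony at that moment is E♭ minor triad (E♭, G♭, B♭); A4 is not a chord tone.
It is approached by step down from B♭4 and left by step up to B♭4.
Step away and step back to the same note — a neighbor tone (lower neighbor).
The harmony at that moment is E♭ minor triad (E♭, G♭, B♭); F4 is not a chord tone.
It is approached by leap down from B♭4 and left by step up to G♭4.
Leap in, step out — an appoggiatura.

A4 (beat 2) — neighbor tone; F4 (beat 6) — appoggiatura.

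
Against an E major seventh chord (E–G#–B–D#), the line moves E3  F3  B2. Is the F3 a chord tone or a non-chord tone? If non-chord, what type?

Non-chord tone — an escape tone.

The harmony at that moment is E major seventh chord (E, G#, B, D#); F3 is not a chord tone.
It is approached by step up from E3 and left by leap down to B2.
Step in, leap out — an escape tone.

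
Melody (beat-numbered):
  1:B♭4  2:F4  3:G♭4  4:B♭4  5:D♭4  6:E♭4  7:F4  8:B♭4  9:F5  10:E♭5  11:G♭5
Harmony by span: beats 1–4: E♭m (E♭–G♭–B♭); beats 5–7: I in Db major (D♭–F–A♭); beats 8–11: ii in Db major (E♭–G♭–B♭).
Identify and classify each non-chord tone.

F4 (beat 2) — appoggiatura; E♭4 (beat 6) — passing tone; F5 (beat 9) — appoggiatura.

The harmony at that moment is E♭ minor triad (E♭, G♭, B♭); F4 is not a chord tone.
It is approached by leap down from B♭4 and left by step up to G♭4.
Leap in, step out — an appoggiatura.
The harmony at that moment is D♭ major triad (D♭, F, A♭); E♭4 is not a chord tone.
It is approached by step up from D♭4 and left by step up to F4.
Step in, step out in the same direction — a passing tone.
The harmony at that moment is E♭ minor triad (E♭, G♭, B♭); F5 is not a chord tone.
It is approached by leap up from B♭4 and left by step down to E♭5.
Leap in, step out — an appoggiatura.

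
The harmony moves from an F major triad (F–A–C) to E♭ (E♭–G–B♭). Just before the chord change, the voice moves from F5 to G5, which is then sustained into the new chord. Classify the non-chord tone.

The harmony at that moment is F major triad (F, A, C); G5 is not a chord tone.
It is approached by step up from F5 and then sustained as the same pitch into the next harmony.
Arriving early and becoming a chord tone when the harmony changes — an anticipation.

G5 is an anticipation.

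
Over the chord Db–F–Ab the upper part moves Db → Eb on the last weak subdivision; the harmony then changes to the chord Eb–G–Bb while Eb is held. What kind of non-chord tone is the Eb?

Eb is an anticipation.

The harmony at that moment is Db major triad (Db, F, Ab); Eb is not a chord tone.
It is approached by step up from Db and then sustained as the same pitch into the next harmony.
Arriving early and becoming a chord tone when the harmony changes — an anticipation.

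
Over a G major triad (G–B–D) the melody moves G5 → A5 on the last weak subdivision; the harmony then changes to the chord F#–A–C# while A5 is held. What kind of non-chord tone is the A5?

The harmony at that moment is G major triad (G, B, D); A5 is not a chord tone.
It is approached by step up from G5 and then sustained as the same pitch into the next harmony.
Arriving early and becoming a chord tone when the harmony changes — an anticipation.

A5 is an anticipation.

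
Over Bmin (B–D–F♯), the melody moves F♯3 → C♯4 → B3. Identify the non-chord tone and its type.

C♯4 is an appoggiatura.

The harmony at that moment is B minor triad (B, D, F♯); C♯4 is not a chord tone.
It is approached by leap up from F♯3 and left by step down to B3.
Leap in, step out — an appoggiatura.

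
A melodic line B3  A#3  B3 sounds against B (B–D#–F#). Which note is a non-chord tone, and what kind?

The harmony at that moment is B major triad (B, D#, F#); A#3 is not a chord tone.
It is approached by step down from B3 and left by step up to B3.
Step away and step back to the same note — a neighbor tone (lower neighbor).

A#3 is a neighbor tone.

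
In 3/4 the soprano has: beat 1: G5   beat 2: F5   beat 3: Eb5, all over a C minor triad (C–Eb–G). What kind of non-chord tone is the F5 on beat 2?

The harmony at that moment is C minor triad (C, Eb, G); F5 is not a chord tone.
It is approached by step down from G5 and left by step down to Eb5.
Step in, step out in the same direction — a passing tone.

Passing tone.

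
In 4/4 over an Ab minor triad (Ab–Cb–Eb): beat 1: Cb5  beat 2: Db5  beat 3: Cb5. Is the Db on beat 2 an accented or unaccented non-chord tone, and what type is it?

Unaccented neighbor tone.

The harmony at that moment is Ab minor triad (Ab, Cb, Eb); Db5 is not a chord tone.
It is approached by step up from Cb5 and left by step down to Cb5.
Step away and step back to the same note — a neighbor tone (upper neighbor).
It falls on a weak beat, so it is unaccented.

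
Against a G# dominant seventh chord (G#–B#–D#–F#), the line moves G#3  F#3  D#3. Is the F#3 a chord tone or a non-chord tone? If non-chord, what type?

G# dominant seventh chord contains G#, B#, D#, F#; F# is the seventh, so it is a chord tone.

Chord tone (the seventh of G# dominant seventh chord).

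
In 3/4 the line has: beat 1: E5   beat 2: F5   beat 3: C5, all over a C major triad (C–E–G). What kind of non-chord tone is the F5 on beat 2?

Escape tone.

The harmony at that moment is C major triad (C, E, G); F5 is not a chord tone.
It is approached by step up from E5 and left by leap down to C5.
Step in, leap out, on a weak beat — an escape tone.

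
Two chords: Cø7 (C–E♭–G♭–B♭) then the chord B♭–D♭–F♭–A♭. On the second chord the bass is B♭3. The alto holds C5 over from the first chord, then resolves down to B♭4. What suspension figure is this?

At the second chord the bass is B♭3. The suspended C5 lies a ninth above the bass; after resolving down by step to B♭4, the interval above the bass becomes an octave.
Suspension figures are named by those two intervals: 9–8.

9–8 suspension.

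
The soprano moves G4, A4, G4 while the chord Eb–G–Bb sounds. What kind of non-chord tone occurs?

The harmony at that moment is Eb major triad (Eb, G, Bb); A4 is not a chord tone.
It is approached by step up from G4 and left by step down to G4.
Step away and step back to the same note — a neighbor tone (upper neighbor).

A4 is a neighbor tone.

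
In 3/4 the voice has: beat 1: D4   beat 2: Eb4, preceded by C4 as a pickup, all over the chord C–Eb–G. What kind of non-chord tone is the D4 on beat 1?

The harmony at that moment is C minor triad (C, Eb, G); D4 is not a chord tone.
It is approached by step up from C4 and left by step up to Eb4.
Step in, step out in the same direction — a passing tone.

Passing tone.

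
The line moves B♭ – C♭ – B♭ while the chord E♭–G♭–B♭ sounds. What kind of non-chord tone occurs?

The harmony at that moment is E♭ minor triad (E♭, G♭, B♭); C♭ is not a chord tone.
It is approached by step up from B♭ and left by step down to B♭.
Step away and step back to the same note — a neighbor tone (upper neighbor).

C♭ is a neighbor tone.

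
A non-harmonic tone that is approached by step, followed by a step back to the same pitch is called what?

Approach: by step. Departure: by step in the opposite direction, back to the starting pitch.
Stepwise on both sides but reversing to return to the same chord tone — a neighbor tone. (Had it continued onward in the same direction it would be a passing tone instead.)

Neighbor tone.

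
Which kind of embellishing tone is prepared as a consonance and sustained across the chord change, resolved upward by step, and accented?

Approach: by preparation — the pitch is first a chord tone, then held (tied or repeated) while the harmony changes under it. Departure: up by step. Metric position: strong.
A prepared dissonance that resolves upward by step — a retardation. (The same figure resolving downward would be a suspension.)

Retardation.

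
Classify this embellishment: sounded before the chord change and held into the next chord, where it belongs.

Approach: ahead of the chord change (typically by step), so it is dissonant against the current harmony. Departure: none — the same pitch is restated or held and is a chord tone of the new harmony.
Dissonant first, consonant once the harmony catches up: the note simply arrives early — an anticipation. (The reverse timing, consonant first and dissonant after the change, would be a suspension or retardation.)

Anticipation.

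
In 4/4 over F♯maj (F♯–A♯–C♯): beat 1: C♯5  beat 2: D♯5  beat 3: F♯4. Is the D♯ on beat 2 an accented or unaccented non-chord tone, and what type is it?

Unaccented escape tone.

The harmony at that moment is F♯ major triad (F♯, A♯, C♯); D♯5 is not a chord tone.
It is approached by step up from C♯5 and left by leap down to F♯4.
Step in, leap out — an escape tone.
It falls on a weak beat, so it is unaccented.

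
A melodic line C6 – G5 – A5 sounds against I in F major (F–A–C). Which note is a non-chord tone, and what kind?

G5 is an appoggiatura.

The harmony at that moment is F major triad (F, A, C); G5 is not a chord tone.
It is approached by leap down from C6 and left by step up to A5.
Leap in, step out — an appoggiatura.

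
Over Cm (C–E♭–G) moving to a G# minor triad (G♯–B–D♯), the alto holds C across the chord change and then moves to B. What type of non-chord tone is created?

The harmony at that moment is G♯ minor triad (G♯, B, D♯); C is not a chord tone.
It is held over (the same pitch as the preceding C) and left by step down to B.
Held over from the previous chord and resolving down by step — a suspension.

C is a suspension.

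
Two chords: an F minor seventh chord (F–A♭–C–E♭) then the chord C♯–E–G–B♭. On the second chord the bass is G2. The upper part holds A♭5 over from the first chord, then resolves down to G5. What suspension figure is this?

9–8 suspension.

At the second chord the bass is G2. The suspended A♭5 lies a ninth above the bass; after resolving down by step to G5, the interval above the bass becomes an octave.
Suspension figures are named by those two intervals: 9–8.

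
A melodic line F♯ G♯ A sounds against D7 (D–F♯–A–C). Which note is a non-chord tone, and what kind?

G♯ is a passing tone.

The harmony at that moment is D dominant seventh chord (D, F♯, A, C); G♯ is not a chord tone.
It is approached by step up from F♯ and left by step up to A.
Step in, step out in the same direction — a passing tone.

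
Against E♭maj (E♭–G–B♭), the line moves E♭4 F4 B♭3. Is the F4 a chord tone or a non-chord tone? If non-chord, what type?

The harmony at that moment is E♭ major triad (E♭, G, B♭); F4 is not a chord tone.
It is approached by step up from E♭4 and left by leap down to B♭3.
Step in, leap out — an escape tone.

Non-chord tone — an escape tone.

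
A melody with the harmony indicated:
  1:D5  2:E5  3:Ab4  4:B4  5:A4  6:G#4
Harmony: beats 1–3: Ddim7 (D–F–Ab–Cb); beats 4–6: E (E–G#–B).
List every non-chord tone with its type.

The harmony at that moment is D diminished seventh chord (D, F, Ab, Cb); E5 is not a chord tone.
It is approached by step up from D5 and left by leap down to Ab4.
Step in, leap out — an escape tone.
The harmony at that moment is E major triad (E, G#, B); A4 is not a chord tone.
It is approached by step down from B4 and left by step down to G#4.
Step in, step out in the same direction — a passing tone.

E5 (beat 2) — escape tone; A4 (beat 5) — passing tone.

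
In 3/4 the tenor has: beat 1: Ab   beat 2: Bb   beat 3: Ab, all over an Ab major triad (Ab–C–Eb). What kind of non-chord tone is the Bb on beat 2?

Upper neighbor tone.

The harmony at that moment is Ab major triad (Ab, C, Eb); Bb is not a chord tone.
It is approached by step up from Ab and left by step down to Ab.
Step away and step back to the same note — a neighbor tone (upper neighbor).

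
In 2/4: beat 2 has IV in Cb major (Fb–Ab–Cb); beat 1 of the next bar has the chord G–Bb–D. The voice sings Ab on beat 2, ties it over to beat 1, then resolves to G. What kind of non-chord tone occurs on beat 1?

Suspension.

The harmony at that moment is G minor triad (G, Bb, D); Ab is not a chord tone.
It is held over (the same pitch as the preceding Ab) and left by step down to G.
Held over from the previous chord and resolving down by step — a suspension.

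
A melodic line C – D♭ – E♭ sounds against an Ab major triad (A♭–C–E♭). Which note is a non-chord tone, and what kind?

D♭ is a passing tone.

The harmony at that moment is A♭ major triad (A♭, C, E♭); D♭ is not a chord tone.
It is approached by step up from C and left by step up to E♭.
Step in, step out in the same direction — a passing tone.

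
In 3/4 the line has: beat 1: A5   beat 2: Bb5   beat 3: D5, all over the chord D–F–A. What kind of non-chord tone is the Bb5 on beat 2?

The harmony at that moment is D minor triad (D, F, A); Bb5 is not a chord tone.
It is approached by step up from A5 and left by leap down to D5.
Step in, leap out, on a weak beat — an escape tone.

Escape tone.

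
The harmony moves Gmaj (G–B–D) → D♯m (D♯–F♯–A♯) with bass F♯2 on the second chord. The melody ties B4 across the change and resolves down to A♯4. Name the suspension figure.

At the second chord the bass is F♯2. The suspended B4 lies a fourth above the bass; after resolving down by step to A♯4, the interval above the bass becomes a third.
Suspension figures are named by those two intervals: 4–3.

4–3 suspension.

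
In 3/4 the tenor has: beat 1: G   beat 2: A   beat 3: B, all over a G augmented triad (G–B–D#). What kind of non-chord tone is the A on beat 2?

Passing tone.

The harmony at that moment is G augmented triad (G, B, D#); A is not a chord tone.
It is approached by step up from G and left by step up to B.
Step in, step out in the same direction — a passing tone.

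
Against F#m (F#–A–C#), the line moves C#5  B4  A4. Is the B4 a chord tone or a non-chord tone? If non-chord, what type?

Non-chord tone — a passing tone.

The harmony at that moment is F# minor triad (F#, A, C#); B4 is not a chord tone.
It is approached by step down from C#5 and left by step down to A4.
Step in, step out in the same direction — a passing tone.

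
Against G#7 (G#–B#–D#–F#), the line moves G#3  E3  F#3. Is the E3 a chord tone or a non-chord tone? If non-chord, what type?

The harmony at that moment is G# dominant seventh chord (G#, B#, D#, F#); E3 is not a chord tone.
It is approached by leap down from G#3 and left by step up to F#3.
Leap in, step out — an appoggiatura.

Non-chord tone — an appoggiatura.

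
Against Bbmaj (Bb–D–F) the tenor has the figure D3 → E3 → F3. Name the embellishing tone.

E3 is a passing tone.

The harmony at that moment is Bb major triad (Bb, D, F); E3 is not a chord tone.
It is approached by step up from D3 and left by step up to F3.
Step in, step out in the same direction — a passing tone.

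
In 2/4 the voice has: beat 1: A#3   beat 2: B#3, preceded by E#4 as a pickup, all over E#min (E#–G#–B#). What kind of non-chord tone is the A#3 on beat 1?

The harmony at that moment is E# minor triad (E#, G#, B#); A#3 is not a chord tone.
It is approached by leap down from E#4 and left by step up to B#3.
Leap in, step out, metrically accented — an appoggiatura.

Appoggiatura.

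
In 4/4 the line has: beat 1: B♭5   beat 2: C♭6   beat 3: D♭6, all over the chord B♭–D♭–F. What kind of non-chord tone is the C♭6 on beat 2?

The harmony at that moment is B♭ minor triad (B♭, D♭, F); C♭6 is not a chord tone.
It is approached by step up from B♭5 and left by step up to D♭6.
Step in, step out in the same direction — a passing tone.

Passing tone.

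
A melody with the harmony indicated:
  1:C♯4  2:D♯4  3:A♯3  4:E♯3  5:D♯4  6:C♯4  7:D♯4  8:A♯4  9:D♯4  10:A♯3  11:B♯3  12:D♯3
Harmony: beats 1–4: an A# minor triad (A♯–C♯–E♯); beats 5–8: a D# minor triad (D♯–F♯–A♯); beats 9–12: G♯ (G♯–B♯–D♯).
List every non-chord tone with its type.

D♯4 (beat 2) — escape tone; C♯4 (beat 6) — neighbor tone; A♯3 (beat 10) — appoggiatura.

The harmony at that moment is A♯ minor triad (A♯, C♯, E♯); D♯4 is not a chord tone.
It is approached by step up from C♯4 and left by leap down to A♯3.
Step in, leap out — an escape tone.
The harmony at that moment is D♯ minor triad (D♯, F♯, A♯); C♯4 is not a chord tone.
It is approached by step down from D♯4 and left by step up to D♯4.
Step away and step back to the same note — a neighbor tone (lower neighbor).
The harmony at that moment is G♯ major triad (G♯, B♯, D♯); A♯3 is not a chord tone.
It is approached by leap down from D♯4 and left by step up to B♯3.
Leap in, step out — an appoggiatura.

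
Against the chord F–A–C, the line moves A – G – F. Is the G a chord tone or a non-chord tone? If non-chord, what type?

The harmony at that moment is F major triad (F, A, C); G is not a chord tone.
It is approached by step down from A and left by step down to F.
Step in, step out in the same direction — a passing tone.

Non-chord tone — a passing tone.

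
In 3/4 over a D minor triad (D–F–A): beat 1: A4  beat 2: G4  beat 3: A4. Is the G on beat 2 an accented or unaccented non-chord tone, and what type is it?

The harmony at that moment is D minor triad (D, F, A); G4 is not a chord tone.
It is approached by step down from A4 and left by step up to A4.
Step away and step back to the same note — a neighbor tone (lower neighbor).
It falls on a weak beat, so it is unaccented.

Unaccented neighbor tone.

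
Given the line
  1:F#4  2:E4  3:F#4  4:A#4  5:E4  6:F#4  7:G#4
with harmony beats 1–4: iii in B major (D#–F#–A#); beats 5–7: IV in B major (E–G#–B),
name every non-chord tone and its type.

E4 (beat 2) — neighbor tone; F#4 (beat 6) — passing tone.

The harmony at that moment is D# minor triad (D#, F#, A#); E4 is not a chord tone.
It is approached by step down from F#4 and left by step up to F#4.
Step away and step back to the same note — a neighbor tone (lower neighbor).
The harmony at that moment is E major triad (E, G#, B); F#4 is not a chord tone.
It is approached by step up from E4 and left by step up to G#4.
Step in, step out in the same direction — a passing tone.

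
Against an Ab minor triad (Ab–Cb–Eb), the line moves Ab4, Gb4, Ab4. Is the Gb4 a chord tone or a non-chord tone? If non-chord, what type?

Non-chord tone — a neighbor tone.

The harmony at that moment is Ab minor triad (Ab, Cb, Eb); Gb4 is not a chord tone.
It is approached by step down from Ab4 and left by step up to Ab4.
Step away and step back to the same note — a neighbor tone (lower neighbor).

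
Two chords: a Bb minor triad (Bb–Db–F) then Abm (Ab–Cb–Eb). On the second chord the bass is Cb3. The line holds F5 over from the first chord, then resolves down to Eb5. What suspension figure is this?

4–3 suspension.

At the second chord the bass is Cb3. The suspended F5 lies a fourth above the bass; after resolving down by step to Eb5, the interval above the bass becomes a third.
Suspension figures are named by those two intervals: 4–3.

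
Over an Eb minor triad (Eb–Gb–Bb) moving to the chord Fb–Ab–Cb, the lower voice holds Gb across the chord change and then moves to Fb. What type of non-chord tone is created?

Gb is a suspension.

The harmony at that moment is Fb major triad (Fb, Ab, Cb); Gb is not a chord tone.
It is held over (the same pitch as the preceding Gb) and left by step down to Fb.
Held over from the previous chord and resolving down by step — a suspension.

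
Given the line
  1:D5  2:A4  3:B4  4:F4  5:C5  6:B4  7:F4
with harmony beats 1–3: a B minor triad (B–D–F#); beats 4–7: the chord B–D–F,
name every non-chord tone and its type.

A4 (beat 2) — appoggiatura; C5 (beat 5) — appoggiatura.

The harmony at that moment is B minor triad (B, D, F#); A4 is not a chord tone.
It is approached by leap down from D5 and left by step up to B4.
Leap in, step out — an appoggiatura.
The harmony at that moment is B diminished triad (B, D, F); C5 is not a chord tone.
It is approached by leap up from F4 and left by step down to B4.
Leap in, step out — an appoggiatura.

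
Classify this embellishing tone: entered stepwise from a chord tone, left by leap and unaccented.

Escape tone.

Approach: by step. Departure: by leap. Metric position: weak.
Step in, leap out, from a weak position — an escape tone (échappée). (It is the mirror image of the appoggiatura, which leaps in and steps out on a strong beat.)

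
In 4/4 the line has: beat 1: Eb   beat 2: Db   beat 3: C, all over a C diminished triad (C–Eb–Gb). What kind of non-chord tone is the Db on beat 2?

The harmony at that moment is C diminished triad (C, Eb, Gb); Db is not a chord tone.
It is approached by step down from Eb and left by step down to C.
Step in, step out in the same direction — a passing tone.

Passing tone.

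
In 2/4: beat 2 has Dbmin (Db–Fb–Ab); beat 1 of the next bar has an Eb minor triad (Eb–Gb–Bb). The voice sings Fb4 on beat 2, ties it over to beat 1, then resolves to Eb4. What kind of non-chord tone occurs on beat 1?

The harmony at that moment is Eb minor triad (Eb, Gb, Bb); Fb4 is not a chord tone.
It is held over (the same pitch as the preceding Fb4) and left by step down to Eb4.
Held over from the previous chord and resolving down by step — a suspension.

Suspension.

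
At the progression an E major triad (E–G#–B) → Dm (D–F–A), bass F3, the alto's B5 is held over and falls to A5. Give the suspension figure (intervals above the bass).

At the second chord the bass is F3. The suspended B5 lies a fourth above the bass; after resolving down by step to A5, the interval above the bass becomes a third.
Suspension figures are named by those two intervals: 4–3.

4–3 suspension.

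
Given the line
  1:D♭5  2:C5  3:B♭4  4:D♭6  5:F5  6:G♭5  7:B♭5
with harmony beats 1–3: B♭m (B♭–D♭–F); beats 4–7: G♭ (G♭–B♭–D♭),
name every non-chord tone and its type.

C5 (beat 2) — passing tone; F5 (beat 5) — appoggiatura.

The harmony at that moment is B♭ minor triad (B♭, D♭, F); C5 is not a chord tone.
It is approached by step down from D♭5 and left by step down to B♭4.
Step in, step out in the same direction — a passing tone.
The harmony at that moment is G♭ major triad (G♭, B♭, D♭); F5 is not a chord tone.
It is approached by leap down from D♭6 and left by step up to G♭5.
Leap in, step out — an appoggiatura.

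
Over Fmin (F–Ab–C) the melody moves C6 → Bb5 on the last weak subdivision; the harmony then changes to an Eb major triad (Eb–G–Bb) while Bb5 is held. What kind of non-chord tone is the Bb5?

The harmony at that moment is F minor triad (F, Ab, C); Bb5 is not a chord tone.
It is approached by step down from C6 and then sustained as the same pitch into the next harmony.
Arriving early and becoming a chord tone when the harmony changes — an anticipation.

Bb5 is an anticipation.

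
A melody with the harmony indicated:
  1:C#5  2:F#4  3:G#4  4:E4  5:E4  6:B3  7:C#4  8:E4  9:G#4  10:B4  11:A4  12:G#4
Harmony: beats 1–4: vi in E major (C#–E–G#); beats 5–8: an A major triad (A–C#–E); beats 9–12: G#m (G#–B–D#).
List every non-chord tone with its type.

F#4 (beat 2) — appoggiatura; B3 (beat 6) — appoggiatura; A4 (beat 11) — passing tone.

The harmony at that moment is C# minor triad (C#, E, G#); F#4 is not a chord tone.
It is approached by leap down from C#5 and left by step up to G#4.
Leap in, step out — an appoggiatura.
The harmony at that moment is A major triad (A, C#, E); B3 is not a chord tone.
It is approached by leap down from E4 and left by step up to C#4.
Leap in, step out — an appoggiatura.
The harmony at that moment is G# minor triad (G#, B, D#); A4 is not a chord tone.
It is approached by step down from B4 and left by step down to G#4.
Step in, step out in the same direction — a passing tone.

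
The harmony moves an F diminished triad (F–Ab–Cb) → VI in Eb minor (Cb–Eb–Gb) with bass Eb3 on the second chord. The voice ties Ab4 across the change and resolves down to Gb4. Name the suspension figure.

At the second chord the bass is Eb3. The suspended Ab4 lies a fourth above the bass; after resolving down by step to Gb4, the interval above the bass becomes a third.
Suspension figures are named by those two intervals: 4–3.

4–3 suspension.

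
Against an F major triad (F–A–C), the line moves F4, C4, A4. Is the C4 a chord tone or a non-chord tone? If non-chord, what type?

F major triad contains F, A, C; C is the fifth, so it is a chord tone.

Chord tone (the fifth of F major triad).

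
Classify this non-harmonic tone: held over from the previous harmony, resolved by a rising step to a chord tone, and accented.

Retardation.

Approach: by preparation — the pitch is first a chord tone, then held (tied or repeated) while the harmony changes under it. Departure: up by step. Metric position: strong.
A prepared dissonance that resolves upward by step — a retardation. (The same figure resolving downward would be a suspension.)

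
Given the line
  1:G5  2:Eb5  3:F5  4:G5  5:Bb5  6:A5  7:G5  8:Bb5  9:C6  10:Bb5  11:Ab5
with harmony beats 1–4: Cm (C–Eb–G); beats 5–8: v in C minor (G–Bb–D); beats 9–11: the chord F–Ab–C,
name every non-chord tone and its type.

F5 (beat 3) — passing tone; A5 (beat 6) — passing tone; Bb5 (beat 10) — passing tone.

The harmony at that moment is C minor triad (C, Eb, G); F5 is not a chord tone.
It is approached by step up from Eb5 and left by step up to G5.
Step in, step out in the same direction — a passing tone.
The harmony at that moment is G minor triad (G, Bb, D); A5 is not a chord tone.
It is approached by step down from Bb5 and left by step down to G5.
Step in, step out in the same direction — a passing tone.
The harmony at that moment is F minor triad (F, Ab, C); Bb5 is not a chord tone.
It is approached by step down from C6 and left by step down to Ab5.
Step in, step out in the same direction — a passing tone.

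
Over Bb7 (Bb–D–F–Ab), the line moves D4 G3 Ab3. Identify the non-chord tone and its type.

The harmony at that moment is Bb dominant seventh chord (Bb, D, F, Ab); G3 is not a chord tone.
It is approached by leap down from D4 and left by step up to Ab3.
Leap in, step out — an appoggiatura.

G3 is an appoggiatura.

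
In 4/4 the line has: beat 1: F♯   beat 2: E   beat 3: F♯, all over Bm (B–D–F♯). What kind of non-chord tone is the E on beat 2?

The harmony at that moment is B minor triad (B, D, F♯); E is not a chord tone.
It is approached by step down from F♯ and left by step up to F♯.
Step away and step back to the same note — a neighbor tone (lower neighbor).

Lower neighbor tone.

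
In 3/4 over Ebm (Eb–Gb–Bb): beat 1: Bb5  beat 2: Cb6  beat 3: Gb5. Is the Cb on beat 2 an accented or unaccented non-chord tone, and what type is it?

Unaccented escape tone.

The harmony at that moment is Eb minor triad (Eb, Gb, Bb); Cb6 is not a chord tone.
It is approached by step up from Bb5 and left by leap down to Gb5.
Step in, leap out — an escape tone.
It falls on a weak beat, so it is unaccented.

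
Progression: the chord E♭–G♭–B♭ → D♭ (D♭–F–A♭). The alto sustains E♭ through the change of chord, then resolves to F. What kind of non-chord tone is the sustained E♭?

E♭ is a retardation.

The harmony at that moment is D♭ major triad (D♭, F, A♭); E♭ is not a chord tone.
It is held over (the same pitch as the preceding E♭) and left by step up to F.
Held over from the previous chord and resolving up by step — a retardation.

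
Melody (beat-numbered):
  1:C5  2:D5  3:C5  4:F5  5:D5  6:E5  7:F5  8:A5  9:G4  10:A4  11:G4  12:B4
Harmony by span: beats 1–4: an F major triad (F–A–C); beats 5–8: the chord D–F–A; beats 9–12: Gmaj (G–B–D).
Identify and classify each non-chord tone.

The harmony at that moment is F major triad (F, A, C); D5 is not a chord tone.
It is approached by step up from C5 and left by step down to C5.
Step away and step back to the same note — a neighbor tone (upper neighbor).
The harmony at that moment is D minor triad (D, F, A); E5 is not a chord tone.
It is approached by step up from D5 and left by step up to F5.
Step in, step out in the same direction — a passing tone.
The harmony at that moment is G major triad (G, B, D); A4 is not a chord tone.
It is approached by step up from G4 and left by step down to G4.
Step away and step back to the same note — a neighbor tone (upper neighbor).

D5 (beat 2) — neighbor tone; E5 (beat 6) — passing tone; A4 (beat 10) — neighbor tone.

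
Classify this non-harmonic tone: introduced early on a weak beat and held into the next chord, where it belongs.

Anticipation.

Approach: ahead of the chord change (typically by step), so it is dissonant against the current harmony. Departure: none — the same pitch is restated or held and is a chord tone of the new harmony.
Dissonant first, consonant once the harmony catches up: the note simply arrives early — an anticipation. (The reverse timing, consonant first and dissonant after the change, would be a suspension or retardation.)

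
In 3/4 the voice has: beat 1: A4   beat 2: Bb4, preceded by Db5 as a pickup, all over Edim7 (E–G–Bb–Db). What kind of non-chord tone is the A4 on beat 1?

Appoggiatura.

The harmony at that moment is E diminished seventh chord (E, G, Bb, Db); A4 is not a chord tone.
It is approached by leap down from Db5 and left by step up to Bb4.
Leap in, step out, metrically accented — an appoggiatura.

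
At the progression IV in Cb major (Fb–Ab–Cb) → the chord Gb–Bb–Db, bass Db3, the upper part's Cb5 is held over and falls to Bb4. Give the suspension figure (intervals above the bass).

7–6 suspension.

At the second chord the bass is Db3. The suspended Cb5 lies a seventh above the bass; after resolving down by step to Bb4, the interval above the bass becomes a sixth.
Suspension figures are named by those two intervals: 7–6.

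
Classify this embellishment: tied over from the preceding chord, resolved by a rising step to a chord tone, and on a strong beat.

Retardation.

Approach: by preparation — the pitch is first a chord tone, then held (tied or repeated) while the harmony changes under it. Departure: up by step. Metric position: strong.
A prepared dissonance that resolves upward by step — a retardation. (The same figure resolving downward would be a suspension.)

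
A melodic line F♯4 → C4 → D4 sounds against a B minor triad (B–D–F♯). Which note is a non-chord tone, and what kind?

The harmony at that moment is B minor triad (B, D, F♯); C4 is not a chord tone.
It is approached by leap down from F♯4 and left by step up to D4.
Leap in, step out — an appoggiatura.

C4 is an appoggiatura.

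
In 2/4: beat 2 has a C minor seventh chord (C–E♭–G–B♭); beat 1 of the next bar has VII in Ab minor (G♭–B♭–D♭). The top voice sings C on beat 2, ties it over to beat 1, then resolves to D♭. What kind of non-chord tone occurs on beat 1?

The harmony at that moment is G♭ major triad (G♭, B♭, D♭); C is not a chord tone.
It is held over (the same pitch as the preceding C) and left by step up to D♭.
Held over from the previous chord and resolving up by step — a retardation.

Retardation.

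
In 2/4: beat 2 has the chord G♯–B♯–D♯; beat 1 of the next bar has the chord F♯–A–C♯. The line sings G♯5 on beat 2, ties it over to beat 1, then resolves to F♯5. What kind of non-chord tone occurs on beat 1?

The harmony at that moment is F♯ minor triad (F♯, A, C♯); G♯5 is not a chord tone.
It is held over (the same pitch as the preceding G♯5) and left by step down to F♯5.
Held over from the previous chord and resolving down by step — a suspension.

Suspension.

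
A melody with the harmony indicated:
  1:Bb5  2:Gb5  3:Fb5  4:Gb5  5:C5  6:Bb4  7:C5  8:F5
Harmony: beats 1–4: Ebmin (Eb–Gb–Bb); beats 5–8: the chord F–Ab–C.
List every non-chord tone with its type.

Fb5 (beat 3) — neighbor tone; Bb4 (beat 6) — neighbor tone.

The harmony at that moment is Eb minor triad (Eb, Gb, Bb); Fb5 is not a chord tone.
It is approached by step down from Gb5 and left by step up to Gb5.
Step away and step back to the same note — a neighbor tone (lower neighbor).
The harmony at that moment is F minor triad (F, Ab, C); Bb4 is not a chord tone.
It is approached by step down from C5 and left by step up to C5.
Step away and step back to the same note — a neighbor tone (lower neighbor).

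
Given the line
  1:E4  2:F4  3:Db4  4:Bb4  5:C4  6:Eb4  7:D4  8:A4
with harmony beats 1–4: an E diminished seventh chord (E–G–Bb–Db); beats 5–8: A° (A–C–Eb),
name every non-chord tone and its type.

The harmony at that moment is E diminished seventh chord (E, G, Bb, Db); F4 is not a chord tone.
It is approached by step up from E4 and left by leap down to Db4.
Step in, leap out — an escape tone.
The harmony at that moment is A diminished triad (A, C, Eb); D4 is not a chord tone.
It is approached by step down from Eb4 and left by leap up to A4.
Step in, leap out — an escape tone.

F4 (beat 2) — escape tone; D4 (beat 7) — escape tone.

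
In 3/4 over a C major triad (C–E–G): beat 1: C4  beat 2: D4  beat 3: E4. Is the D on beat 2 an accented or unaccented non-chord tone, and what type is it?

The harmony at that moment is C major triad (C, E, G); D4 is not a chord tone.
It is approached by step up from C4 and left by step up to E4.
Step in, step out in the same direction — a passing tone.
It falls on a weak beat, so it is unaccented.

Unaccented passing tone.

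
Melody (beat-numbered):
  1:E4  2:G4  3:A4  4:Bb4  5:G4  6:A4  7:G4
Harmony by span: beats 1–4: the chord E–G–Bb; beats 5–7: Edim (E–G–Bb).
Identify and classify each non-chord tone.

A4 (beat 3) — passing tone; A4 (beat 6) — neighbor tone.

The harmony at that moment is E diminished triad (E, G, Bb); A4 is not a chord tone.
It is approached by step up from G4 and left by step up to Bb4.
Step in, step out in the same direction — a passing tone.
The harmony at that moment is E diminished triad (E, G, Bb); A4 is not a chord tone.
It is approached by step up from G4 and left by step down to G4.
Step away and step back to the same note — a neighbor tone (upper neighbor).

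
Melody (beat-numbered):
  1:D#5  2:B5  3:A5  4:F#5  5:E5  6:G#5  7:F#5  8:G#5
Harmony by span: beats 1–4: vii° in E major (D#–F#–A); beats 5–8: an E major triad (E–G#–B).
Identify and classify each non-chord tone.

B5 (beat 2) — appoggiatura; F#5 (beat 7) — neighbor tone.

The harmony at that moment is D# diminished triad (D#, F#, A); B5 is not a chord tone.
It is approached by leap up from D#5 and left by step down to A5.
Leap in, step out — an appoggiatura.
The harmony at that moment is E major triad (E, G#, B); F#5 is not a chord tone.
It is approached by step down from G#5 and left by step up to G#5.
Step away and step back to the same note — a neighbor tone (lower neighbor).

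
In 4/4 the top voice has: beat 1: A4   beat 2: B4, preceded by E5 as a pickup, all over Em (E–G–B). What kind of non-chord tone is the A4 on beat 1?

The harmony at that moment is E minor triad (E, G, B); A4 is not a chord tone.
It is approached by leap down from E5 and left by step up to B4.
Leap in, step out, metrically accented — an appoggiatura.

Appoggiatura.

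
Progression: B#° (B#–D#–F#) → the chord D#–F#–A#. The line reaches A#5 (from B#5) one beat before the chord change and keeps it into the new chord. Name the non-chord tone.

A#5 is an anticipation.

The harmony at that moment is B# diminished triad (B#, D#, F#); A#5 is not a chord tone.
It is approached by step down from B#5 and then sustained as the same pitch into the next harmony.
Arriving early and becoming a chord tone when the harmony changes — an anticipation.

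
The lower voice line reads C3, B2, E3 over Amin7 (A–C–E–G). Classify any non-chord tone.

The harmony at that moment is A minor seventh chord (A, C, E, G); B2 is not a chord tone.
It is approached by step down from C3 and left by leap up to E3.
Step in, leap out — an escape tone.

B2 is an escape tone.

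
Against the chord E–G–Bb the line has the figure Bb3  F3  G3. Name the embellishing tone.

F3 is an appoggiatura.

The harmony at that moment is E diminished triad (E, G, Bb); F3 is not a chord tone.
It is approached by leap down from Bb3 and left by step up to G3.
Leap in, step out — an appoggiatura.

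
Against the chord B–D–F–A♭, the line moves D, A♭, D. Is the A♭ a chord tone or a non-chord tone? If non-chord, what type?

Chord tone (the seventh of B diminished seventh chord).

B diminished seventh chord contains B, D, F, A♭; A♭ is the seventh, so it is a chord tone.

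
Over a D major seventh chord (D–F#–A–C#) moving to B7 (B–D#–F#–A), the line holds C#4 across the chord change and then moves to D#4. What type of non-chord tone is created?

The harmony at that moment is B dominant seventh chord (B, D#, F#, A); C#4 is not a chord tone.
It is held over (the same pitch as the preceding C#4) and left by step up to D#4.
Held over from the previous chord and resolving up by step — a retardation.

C#4 is a retardation.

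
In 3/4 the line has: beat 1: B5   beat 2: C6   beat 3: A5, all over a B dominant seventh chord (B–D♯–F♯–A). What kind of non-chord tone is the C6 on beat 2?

The harmony at that moment is B dominant seventh chord (B, D♯, F♯, A); C6 is not a chord tone.
It is approached by step up from B5 and left by leap down to A5.
Step in, leap out, on a weak beat — an escape tone.

Escape tone.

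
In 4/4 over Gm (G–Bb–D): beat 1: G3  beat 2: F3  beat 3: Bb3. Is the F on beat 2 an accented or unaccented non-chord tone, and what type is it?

Unaccented escape tone.

The harmony at that moment is G minor triad (G, Bb, D); F3 is not a chord tone.
It is approached by step down from G3 and left by leap up to Bb3.
Step in, leap out — an escape tone.
It falls on a weak beat, so it is unaccented.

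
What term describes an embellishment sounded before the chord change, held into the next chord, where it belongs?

Approach: ahead of the chord change (typically by step), so it is dissonant against the current harmony. Departure: none — the same pitch is restated or held and is a chord tone of the new harmony.
Dissonant first, consonant once the harmony catches up: the note simply arrives early — an anticipation. (The reverse timing, consonant first and dissonant after the change, would be a suspension or retardation.)

Anticipation.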